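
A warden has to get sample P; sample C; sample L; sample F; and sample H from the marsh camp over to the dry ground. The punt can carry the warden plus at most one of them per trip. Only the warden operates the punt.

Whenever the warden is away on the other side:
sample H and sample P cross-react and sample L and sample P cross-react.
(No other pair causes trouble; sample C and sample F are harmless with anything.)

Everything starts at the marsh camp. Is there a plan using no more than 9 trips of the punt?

Counting alone: the warden can take at most 1 across per trip to the dry ground, so moving all 5 needs at least 5 loaded trips out, with a return between consecutive ones — at least 9 crossings.
The safety rule pushes this higher. Following every safe sequence of crossings, the most of the 5 that can be at the dry ground as the punt arrives there on crossing 9 is 4 — never all 5.
So the move cannot be finished within 9 crossings. (The shortest complete plan takes 11:)
1. Warden goes to the dry ground with sample P.  [the marsh camp: sample C, sample F, sample H, sample L | the dry ground: sample P]
2. Warden goes back to the marsh camp alone.  [the marsh camp: sample C, sample F, sample H, sample L | the dry ground: sample P]
3. Warden goes to the dry ground with sample C.  [the marsh camp: sample F, sample H, sample L | the dry ground: sample C, sample P]
4. Warden goes back to the marsh camp alone.  [the marsh camp: sample F, sample H, sample L | the dry ground: sample C, sample P]
5. Warden goes to the dry ground with sample L.  [the marsh camp: sample F, sample H | the dry ground: sample C, sample L, sample P]
6. Warden goes back to the marsh camp with sample P.  [the marsh camp: sample F, sample H, sample P | the dry ground: sample C, sample L]
7. Warden goes to the dry ground with sample H.  [the marsh camp: sample F, sample P | the dry ground: sample C, sample H, sample L]
8. Warden goes back to the marsh camp alone.  [the marsh camp: sample F, sample P | the dry ground: sample C, sample H, sample L]
9. Warden goes to the dry ground with sample F.  [the marsh camp: sample P | the dry ground: sample C, sample F, sample H, sample L]
10. Warden goes back to the marsh camp alone.  [the marsh camp: sample P | the dry ground: sample C, sample F, sample H, sample L]
11. Warden goes to the dry ground with sample P.  [the marsh camp: — | the dry ground: sample C, sample F, sample H, sample L, sample P]

No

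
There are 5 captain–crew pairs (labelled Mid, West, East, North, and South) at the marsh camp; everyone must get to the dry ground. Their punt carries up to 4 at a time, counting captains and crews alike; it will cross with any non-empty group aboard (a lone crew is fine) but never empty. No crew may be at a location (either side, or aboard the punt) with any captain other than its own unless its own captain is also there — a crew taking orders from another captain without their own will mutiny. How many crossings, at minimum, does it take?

Counting alone: each trip to the dry ground takes at most 4 across and each return brings at least 1 back, so after t trips out (and t−1 returns) at most 4t − (t−1) of the 10 are across; that first reaches 10 at t = 3, so at least 5 crossings are needed.
The safety rule pushes this higher. Following every safe sequence of crossings, the most of the 10 that can be at the dry ground as the punt arrives there on crossing 5 is 9 — never all 10.
So no plan with fewer than 7 crossings exists, and this one achieves 7:
1. captain Mid and crew Mid cross → the dry ground.
2. captain Mid crosses ← the marsh camp.
3. crew East, crew North, crew South, and crew West cross → the dry ground.
4. crew Mid crosses ← the marsh camp.
5. captain East, captain North, captain South, and captain West cross → the dry ground.
6. captain West and crew West cross ← the marsh camp.
7. captain Mid, captain West, crew Mid, and crew West cross → the dry ground.

7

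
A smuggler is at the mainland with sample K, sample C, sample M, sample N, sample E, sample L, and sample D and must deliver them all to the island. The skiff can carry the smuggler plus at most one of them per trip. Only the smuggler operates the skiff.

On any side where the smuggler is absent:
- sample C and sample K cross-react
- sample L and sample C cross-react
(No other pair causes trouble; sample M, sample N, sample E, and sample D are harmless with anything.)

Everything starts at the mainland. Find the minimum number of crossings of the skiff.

Counting alone: the smuggler can take at most 1 across per trip to the island, so moving all 7 needs at least 7 loaded trips out, with a return between consecutive ones — at least 13 crossings.
The safety rule pushes this higher. Following every safe sequence of crossings, the most of the 7 that can be at the island as the skiff arrives there on crossing 13 is 6 — never all 7.
So no plan with fewer than 15 crossings exists, and this one achieves 15:
1. Smuggler goes to the island with sample C.  [the mainland: sample D, sample E, sample K, sample L, sample M, sample N | the island: sample C]
2. Smuggler goes back to the mainland alone.  [the mainland: sample D, sample E, sample K, sample L, sample M, sample N | the island: sample C]
3. Smuggler goes to the island with sample K.  [the mainland: sample D, sample E, sample L, sample M, sample N | the island: sample C, sample K]
4. Smuggler goes back to the mainland with sample C.  [the mainland: sample C, sample D, sample E, sample L, sample M, sample N | the island: sample K]
5. Smuggler goes to the island with sample L.  [the mainland: sample C, sample D, sample E, sample M, sample N | the island: sample K, sample L]
6. Smuggler goes back to the mainland alone.  [the mainland: sample C, sample D, sample E, sample M, sample N | the island: sample K, sample L]
7. Smuggler goes to the island with sample M.  [the mainland: sample C, sample D, sample E, sample N | the island: sample K, sample L, sample M]
8. Smuggler goes back to the mainland alone.  [the mainland: sample C, sample D, sample E, sample N | the island: sample K, sample L, sample M]
9. Smuggler goes to the island with sample N.  [the mainland: sample C, sample D, sample E | the island: sample K, sample L, sample M, sample N]
10. Smuggler goes back to the mainland alone.  [the mainland: sample C, sample D, sample E | the island: sample K, sample L, sample M, sample N]
11. Smuggler goes to the island with sample E.  [the mainland: sample C, sample D | the island: sample E, sample K, sample L, sample M, sample N]
12. Smuggler goes back to the mainland alone.  [the mainland: sample C, sample D | the island: sample E, sample K, sample L, sample M, sample N]
13. Smuggler goes to the island with sample D.  [the mainland: sample C | the island: sample D, sample E, sample K, sample L, sample M, sample N]
14. Smuggler goes back to the mainland alone.  [the mainland: sample C | the island: sample D, sample E, sample K, sample L, sample M, sample N]
15. Smuggler goes to the island with sample C.  [the mainland: — | the island: sample C, sample D, sample E, sample K, sample L, sample M, sample N]

15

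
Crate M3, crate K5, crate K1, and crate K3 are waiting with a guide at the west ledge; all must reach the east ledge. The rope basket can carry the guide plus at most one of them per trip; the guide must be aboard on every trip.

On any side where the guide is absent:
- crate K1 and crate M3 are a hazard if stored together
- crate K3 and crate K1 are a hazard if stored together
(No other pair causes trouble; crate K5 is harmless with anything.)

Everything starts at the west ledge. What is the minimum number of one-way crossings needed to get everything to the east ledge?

9

Counting alone: the guide can take at most 1 across per trip to the east ledge, so moving all 4 needs at least 4 loaded trips out, with a return between consecutive ones — at least 7 crossings.
The safety rule pushes this higher. Following every safe sequence of crossings, the most of the 4 that can be at the east ledge as the rope basket arrives there on crossing 7 is 3 — never all 4.
So no plan with fewer than 9 crossings exists, and this one achieves 9:
1. Guide goes to the east ledge with crate K1.
2. Guide goes back to the west ledge alone.
3. Guide goes to the east ledge with crate M3.
4. Guide goes back to the west ledge with crate K1.
5. Guide goes to the east ledge with crate K3.
6. Guide goes back to the west ledge alone.
7. Guide goes to the east ledge with crate K5.
8. Guide goes back to the west ledge alone.
9. Guide goes to the east ledge with crate K1.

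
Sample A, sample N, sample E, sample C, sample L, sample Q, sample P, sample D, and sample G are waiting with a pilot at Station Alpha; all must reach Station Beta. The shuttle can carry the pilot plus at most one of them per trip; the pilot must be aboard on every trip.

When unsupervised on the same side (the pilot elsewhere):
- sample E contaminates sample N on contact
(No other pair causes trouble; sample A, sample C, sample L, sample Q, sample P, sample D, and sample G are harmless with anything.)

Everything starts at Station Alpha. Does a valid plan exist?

1. Pilot goes to Station Beta with sample N.  [Station Alpha: sample A, sample C, sample D, sample E, sample G, sample L, sample P, sample Q | Station Beta: sample N]
2. Pilot goes back to Station Alpha alone.  [Station Alpha: sample A, sample C, sample D, sample E, sample G, sample L, sample P, sample Q | Station Beta: sample N]
3. Pilot goes to Station Beta with sample A.  [Station Alpha: sample C, sample D, sample E, sample G, sample L, sample P, sample Q | Station Beta: sample A, sample N]
4. Pilot goes back to Station Alpha alone.  [Station Alpha: sample C, sample D, sample E, sample G, sample L, sample P, sample Q | Station Beta: sample A, sample N]
5. Pilot goes to Station Beta with sample C.  [Station Alpha: sample D, sample E, sample G, sample L, sample P, sample Q | Station Beta: sample A, sample C, sample N]
6. Pilot goes back to Station Alpha alone.  [Station Alpha: sample D, sample E, sample G, sample L, sample P, sample Q | Station Beta: sample A, sample C, sample N]
7. Pilot goes to Station Beta with sample L.  [Station Alpha: sample D, sample E, sample G, sample P, sample Q | Station Beta: sample A, sample C, sample L, sample N]
8. Pilot goes back to Station Alpha alone.  [Station Alpha: sample D, sample E, sample G, sample P, sample Q | Station Beta: sample A, sample C, sample L, sample N]
9. Pilot goes to Station Beta with sample Q.  [Station Alpha: sample D, sample E, sample G, sample P | Station Beta: sample A, sample C, sample L, sample N, sample Q]
10. Pilot goes back to Station Alpha alone.  [Station Alpha: sample D, sample E, sample G, sample P | Station Beta: sample A, sample C, sample L, sample N, sample Q]
11. Pilot goes to Station Beta with sample P.  [Station Alpha: sample D, sample E, sample G | Station Beta: sample A, sample C, sample L, sample N, sample P, sample Q]
12. Pilot goes back to Station Alpha alone.  [Station Alpha: sample D, sample E, sample G | Station Beta: sample A, sample C, sample L, sample N, sample P, sample Q]
13. Pilot goes to Station Beta with sample D.  [Station Alpha: sample E, sample G | Station Beta: sample A, sample C, sample D, sample L, sample N, sample P, sample Q]
14. Pilot goes back to Station Alpha alone.  [Station Alpha: sample E, sample G | Station Beta: sample A, sample C, sample D, sample L, sample N, sample P, sample Q]
15. Pilot goes to Station Beta with sample G.  [Station Alpha: sample E | Station Beta: sample A, sample C, sample D, sample G, sample L, sample N, sample P, sample Q]
16. Pilot goes back to Station Alpha alone.  [Station Alpha: sample E | Station Beta: sample A, sample C, sample D, sample G, sample L, sample N, sample P, sample Q]
17. Pilot goes to Station Beta with sample E.  [Station Alpha: — | Station Beta: sample A, sample C, sample D, sample E, sample G, sample L, sample N, sample P, sample Q]

Yes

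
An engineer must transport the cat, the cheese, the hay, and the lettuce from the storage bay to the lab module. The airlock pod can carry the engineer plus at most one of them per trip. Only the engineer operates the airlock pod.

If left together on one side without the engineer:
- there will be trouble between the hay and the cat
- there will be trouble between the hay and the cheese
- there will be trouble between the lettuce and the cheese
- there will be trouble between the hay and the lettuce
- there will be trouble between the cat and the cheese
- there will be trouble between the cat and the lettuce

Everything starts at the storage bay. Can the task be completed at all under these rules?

Whatever the first load, the items left behind include a forbidden pair without the engineer. No opening move is safe, so no plan exists.

No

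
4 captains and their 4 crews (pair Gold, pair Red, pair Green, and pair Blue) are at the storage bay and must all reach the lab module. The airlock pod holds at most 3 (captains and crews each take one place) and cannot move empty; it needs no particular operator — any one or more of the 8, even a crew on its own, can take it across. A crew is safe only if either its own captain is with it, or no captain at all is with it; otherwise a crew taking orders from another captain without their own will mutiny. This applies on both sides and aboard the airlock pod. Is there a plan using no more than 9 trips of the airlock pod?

Yes — this plan uses 9 crossings (≤ 9):
1. captain Gold and crew Gold cross → the lab module.
2. captain Gold crosses ← the storage bay.
3. captain Gold, captain Red, and crew Red cross → the lab module.
4. captain Gold and crew Gold cross ← the storage bay.
5. captain Blue, captain Gold, and captain Green cross → the lab module.
6. crew Red crosses ← the storage bay.
7. crew Gold and crew Red cross → the lab module.
8. crew Gold crosses ← the storage bay.
9. crew Blue, crew Gold, and crew Green cross → the lab module.

Yes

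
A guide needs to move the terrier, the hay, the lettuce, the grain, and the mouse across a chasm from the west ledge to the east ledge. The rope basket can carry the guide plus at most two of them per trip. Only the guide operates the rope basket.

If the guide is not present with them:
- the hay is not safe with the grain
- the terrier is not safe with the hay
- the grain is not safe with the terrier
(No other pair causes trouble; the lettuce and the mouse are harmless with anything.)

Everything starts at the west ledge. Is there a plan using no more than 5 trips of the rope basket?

No

Counting alone: the guide can take at most 2 across per trip to the east ledge, so moving all 5 needs at least 3 loaded trips out, with a return between consecutive ones — at least 5 crossings.
The safety rule pushes this higher. Following every safe sequence of crossings, the most of the 5 that can be at the east ledge as the rope basket arrives there on crossing 5 is 4 — never all 5.
So the move cannot be finished within 5 crossings. (The shortest complete plan takes 7:)
1. Guide goes to the east ledge with the hay and the terrier.  [the west ledge: the grain, the lettuce, the mouse | the east ledge: the hay, the terrier]
2. Guide goes back to the west ledge with the terrier.  [the west ledge: the grain, the lettuce, the mouse, the terrier | the east ledge: the hay]
3. Guide goes to the east ledge with the lettuce and the terrier.  [the west ledge: the grain, the mouse | the east ledge: the hay, the lettuce, the terrier]
4. Guide goes back to the west ledge with the terrier.  [the west ledge: the grain, the mouse, the terrier | the east ledge: the hay, the lettuce]
5. Guide goes to the east ledge with the mouse and the terrier.  [the west ledge: the grain | the east ledge: the hay, the lettuce, the mouse, the terrier]
6. Guide goes back to the west ledge with the terrier.  [the west ledge: the grain, the terrier | the east ledge: the hay, the lettuce, the mouse]
7. Guide goes to the east ledge with the grain and the terrier.  [the west ledge: — | the east ledge: the grain, the hay, the lettuce, the mouse, the terrier]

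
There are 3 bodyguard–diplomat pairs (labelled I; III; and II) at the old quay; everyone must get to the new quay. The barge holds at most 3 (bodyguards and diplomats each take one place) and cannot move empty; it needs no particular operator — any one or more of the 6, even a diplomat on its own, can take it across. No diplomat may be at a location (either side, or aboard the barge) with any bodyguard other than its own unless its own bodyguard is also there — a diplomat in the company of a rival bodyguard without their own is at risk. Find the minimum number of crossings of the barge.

5

Counting alone: each trip to the new quay takes at most 3 across and each return brings at least 1 back, so after t trips out (and t−1 returns) at most 3t − (t−1) of the 6 are across; that first reaches 6 at t = 3, so at least 5 crossings are needed.
The plan below uses exactly 5 crossings, so it is optimal:
1. bodyguard I and diplomat I cross → the new quay.
2. bodyguard I crosses ← the old quay.
3. bodyguard I, bodyguard II, and bodyguard III cross → the new quay.
4. diplomat I crosses ← the old quay.
5. diplomat I, diplomat II, and diplomat III cross → the new quay.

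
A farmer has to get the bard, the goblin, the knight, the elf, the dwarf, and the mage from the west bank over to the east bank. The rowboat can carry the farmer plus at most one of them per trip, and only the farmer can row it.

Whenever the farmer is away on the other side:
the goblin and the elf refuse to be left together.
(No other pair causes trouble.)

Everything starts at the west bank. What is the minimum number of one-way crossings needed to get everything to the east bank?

Counting alone: the farmer can take at most 1 across per trip to the east bank, so moving all 6 needs at least 6 loaded trips out, with a return between consecutive ones — at least 11 crossings.
The plan below uses exactly 11 crossings, so it is optimal:
1. Farmer goes to the east bank with the goblin.
2. Farmer goes back to the west bank alone.
3. Farmer goes to the east bank with the bard.
4. Farmer goes back to the west bank alone.
5. Farmer goes to the east bank with the knight.
6. Farmer goes back to the west bank alone.
7. Farmer goes to the east bank with the dwarf.
8. Farmer goes back to the west bank alone.
9. Farmer goes to the east bank with the mage.
10. Farmer goes back to the west bank alone.
11. Farmer goes to the east bank with the elf.

11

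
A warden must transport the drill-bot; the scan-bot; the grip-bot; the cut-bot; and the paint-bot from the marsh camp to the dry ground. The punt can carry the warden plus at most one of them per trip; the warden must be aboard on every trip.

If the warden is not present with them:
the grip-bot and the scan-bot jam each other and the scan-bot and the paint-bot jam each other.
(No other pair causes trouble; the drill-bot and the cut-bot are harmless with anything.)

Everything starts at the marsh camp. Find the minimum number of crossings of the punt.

Counting alone: the warden can take at most 1 across per trip to the dry ground, so moving all 5 needs at least 5 loaded trips out, with a return between consecutive ones — at least 9 crossings.
The safety rule pushes this higher. Following every safe sequence of crossings, the most of the 5 that can be at the dry ground as the punt arrives there on crossing 9 is 4 — never all 5.
So no plan with fewer than 11 crossings exists, and this one achieves 11:
1. Warden goes to the dry ground with the scan-bot.  [the marsh camp: the cut-bot, the drill-bot, the grip-bot, the paint-bot | the dry ground: the scan-bot]
2. Warden goes back to the marsh camp alone.  [the marsh camp: the cut-bot, the drill-bot, the grip-bot, the paint-bot | the dry ground: the scan-bot]
3. Warden goes to the dry ground with the drill-bot.  [the marsh camp: the cut-bot, the grip-bot, the paint-bot | the dry ground: the drill-bot, the scan-bot]
4. Warden goes back to the marsh camp alone.  [the marsh camp: the cut-bot, the grip-bot, the paint-bot | the dry ground: the drill-bot, the scan-bot]
5. Warden goes to the dry ground with the grip-bot.  [the marsh camp: the cut-bot, the paint-bot | the dry ground: the drill-bot, the grip-bot, the scan-bot]
6. Warden goes back to the marsh camp with the scan-bot.  [the marsh camp: the cut-bot, the paint-bot, the scan-bot | the dry ground: the drill-bot, the grip-bot]
7. Warden goes to the dry ground with the paint-bot.  [the marsh camp: the cut-bot, the scan-bot | the dry ground: the drill-bot, the grip-bot, the paint-bot]
8. Warden goes back to the marsh camp alone.  [the marsh camp: the cut-bot, the scan-bot | the dry ground: the drill-bot, the grip-bot, the paint-bot]
9. Warden goes to the dry ground with the cut-bot.  [the marsh camp: the scan-bot | the dry ground: the cut-bot, the drill-bot, the grip-bot, the paint-bot]
10. Warden goes back to the marsh camp alone.  [the marsh camp: the scan-bot | the dry ground: the cut-bot, the drill-bot, the grip-bot, the paint-bot]
11. Warden goes to the dry ground with the scan-bot.  [the marsh camp: — | the dry ground: the cut-bot, the drill-bot, the grip-bot, the paint-bot, the scan-bot]

11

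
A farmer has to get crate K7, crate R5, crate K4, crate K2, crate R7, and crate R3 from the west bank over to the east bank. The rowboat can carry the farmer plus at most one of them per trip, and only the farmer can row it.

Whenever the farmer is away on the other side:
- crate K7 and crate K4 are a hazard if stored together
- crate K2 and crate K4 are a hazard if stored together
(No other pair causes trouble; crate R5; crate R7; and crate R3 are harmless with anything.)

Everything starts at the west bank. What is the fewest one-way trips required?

13

Counting alone: the farmer can take at most 1 across per trip to the east bank, so moving all 6 needs at least 6 loaded trips out, with a return between consecutive ones — at least 11 crossings.
The safety rule pushes this higher. Following every safe sequence of crossings, the most of the 6 that can be at the east bank as the rowboat arrives there on crossing 11 is 5 — never all 6.
So no plan with fewer than 13 crossings exists, and this one achieves 13:
1. Farmer goes to the east bank with crate K4.
2. Farmer goes back to the west bank alone.
3. Farmer goes to the east bank with crate K7.
4. Farmer goes back to the west bank with crate K4.
5. Farmer goes to the east bank with crate K2.
6. Farmer goes back to the west bank alone.
7. Farmer goes to the east bank with crate R5.
8. Farmer goes back to the west bank alone.
9. Farmer goes to the east bank with crate R7.
10. Farmer goes back to the west bank alone.
11. Farmer goes to the east bank with crate R3.
12. Farmer goes back to the west bank alone.
13. Farmer goes to the east bank with crate K4.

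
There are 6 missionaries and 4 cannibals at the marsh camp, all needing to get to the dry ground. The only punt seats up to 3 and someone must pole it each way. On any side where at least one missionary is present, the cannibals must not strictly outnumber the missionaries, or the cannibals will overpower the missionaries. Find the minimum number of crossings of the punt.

Counting alone: each trip to the dry ground takes at most 3 across and each return brings at least 1 back, so after t trips out (and t−1 returns) at most 3t − (t−1) of the 10 are across; that first reaches 10 at t = 5, so at least 9 crossings are needed.
The plan below uses exactly 9 crossings, so it is optimal:
1. 2 cannibals → the dry ground.  (the marsh camp: 6M 2C; the dry ground: 0M 2C)
2. 1 cannibal ← the marsh camp.  (the marsh camp: 6M 3C; the dry ground: 0M 1C)
3. 3 cannibals → the dry ground.  (the marsh camp: 6M 0C; the dry ground: 0M 4C)
4. 1 cannibal ← the marsh camp.  (the marsh camp: 6M 1C; the dry ground: 0M 3C)
5. 3 missionaries → the dry ground.  (the marsh camp: 3M 1C; the dry ground: 3M 3C)
6. 1 cannibal ← the marsh camp.  (the marsh camp: 3M 2C; the dry ground: 3M 2C)
7. 1 missionary and 2 cannibals → the dry ground.  (the marsh camp: 2M 0C; the dry ground: 4M 4C)
8. 1 cannibal ← the marsh camp.  (the marsh camp: 2M 1C; the dry ground: 4M 3C)
9. 2 missionaries and 1 cannibal → the dry ground.  (the marsh camp: 0M 0C; the dry ground: 6M 4C)

9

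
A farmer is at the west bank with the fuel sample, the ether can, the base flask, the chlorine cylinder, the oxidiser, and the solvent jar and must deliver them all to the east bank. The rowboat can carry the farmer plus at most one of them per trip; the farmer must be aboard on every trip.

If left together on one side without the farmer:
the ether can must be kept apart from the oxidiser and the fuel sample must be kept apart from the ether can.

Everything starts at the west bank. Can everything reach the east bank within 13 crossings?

Yes — this plan uses 13 crossings (≤ 13):
1. Farmer goes to the east bank with the ether can.
2. Farmer goes back to the west bank alone.
3. Farmer goes to the east bank with the fuel sample.
4. Farmer goes back to the west bank with the ether can.
5. Farmer goes to the east bank with the oxidiser.
6. Farmer goes back to the west bank alone.
7. Farmer goes to the east bank with the base flask.
8. Farmer goes back to the west bank alone.
9. Farmer goes to the east bank with the chlorine cylinder.
10. Farmer goes back to the west bank alone.
11. Farmer goes to the east bank with the solvent jar.
12. Farmer goes back to the west bank alone.
13. Farmer goes to the east bank with the ether can.

Yes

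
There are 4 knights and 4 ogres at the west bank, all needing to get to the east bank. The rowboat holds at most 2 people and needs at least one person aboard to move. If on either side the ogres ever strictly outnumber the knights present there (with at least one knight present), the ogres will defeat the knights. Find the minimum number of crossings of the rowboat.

Following every safe sequence of crossings from the start, the most of the 8 that can be at the east bank as the rowboat arrives there on crossings 1, 3, 5 is 2, 3, 4 respectively; the best ever achieved is 4 of 8.
From crossing 7 on, no configuration arises that was not already reachable earlier: only 11 distinct safe configurations (who is on which side, and where the rowboat is) can ever be reached, none of them has everyone across, and every continuation just revisits them. They are: 0 knights + 0 ogres across (rowboat back at the start); 0 knights + 1 ogre across (rowboat there); 0 knights + 1 ogre across (rowboat back at the start); 0 knights + 2 ogres across (rowboat there); 0 knights + 2 ogres across (rowboat back at the start); 0 knights + 3 ogres across (rowboat there); 0 knights + 3 ogres across (rowboat back at the start); 0 knights + 4 ogres across (rowboat there); 1 knight + 1 ogre across (rowboat there); 1 knight + 1 ogre across (rowboat back at the start); 2 knights + 2 ogres across (rowboat there). So no valid plan exists.

impossible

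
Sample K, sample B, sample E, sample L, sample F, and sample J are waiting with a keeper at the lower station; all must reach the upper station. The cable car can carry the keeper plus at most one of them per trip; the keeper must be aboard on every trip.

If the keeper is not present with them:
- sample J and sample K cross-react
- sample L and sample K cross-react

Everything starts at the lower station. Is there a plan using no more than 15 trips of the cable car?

Yes

Yes — this plan uses 13 crossings (≤ 15):
1. Keeper goes to the upper station with sample K.  [the lower station: sample B, sample E, sample F, sample J, sample L | the upper station: sample K]
2. Keeper goes back to the lower station alone.  [the lower station: sample B, sample E, sample F, sample J, sample L | the upper station: sample K]
3. Keeper goes to the upper station with sample B.  [the lower station: sample E, sample F, sample J, sample L | the upper station: sample B, sample K]
4. Keeper goes back to the lower station alone.  [the lower station: sample E, sample F, sample J, sample L | the upper station: sample B, sample K]
5. Keeper goes to the upper station with sample E.  [the lower station: sample F, sample J, sample L | the upper station: sample B, sample E, sample K]
6. Keeper goes back to the lower station alone.  [the lower station: sample F, sample J, sample L | the upper station: sample B, sample E, sample K]
7. Keeper goes to the upper station with sample L.  [the lower station: sample F, sample J | the upper station: sample B, sample E, sample K, sample L]
8. Keeper goes back to the lower station with sample K.  [the lower station: sample F, sample J, sample K | the upper station: sample B, sample E, sample L]
9. Keeper goes to the upper station with sample J.  [the lower station: sample F, sample K | the upper station: sample B, sample E, sample J, sample L]
10. Keeper goes back to the lower station alone.  [the lower station: sample F, sample K | the upper station: sample B, sample E, sample J, sample L]
11. Keeper goes to the upper station with sample F.  [the lower station: sample K | the upper station: sample B, sample E, sample F, sample J, sample L]
12. Keeper goes back to the lower station alone.  [the lower station: sample K | the upper station: sample B, sample E, sample F, sample J, sample L]
13. Keeper goes to the upper station with sample K.  [the lower station: — | the upper station: sample B, sample E, sample F, sample J, sample K, sample L]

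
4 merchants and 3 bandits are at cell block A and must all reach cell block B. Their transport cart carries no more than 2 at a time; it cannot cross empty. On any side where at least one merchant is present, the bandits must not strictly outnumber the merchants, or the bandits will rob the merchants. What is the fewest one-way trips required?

11

Counting alone: each trip to cell block B takes at most 2 across and each return brings at least 1 back, so after t trips out (and t−1 returns) at most 2t − (t−1) of the 7 are across; that first reaches 7 at t = 6, so at least 11 crossings are needed.
The plan below uses exactly 11 crossings, so it is optimal:
1. 2 bandits → cell block B.  (cell block A: 4M 1B; cell block B: 0M 2B)
2. 1 bandit ← cell block A.  (cell block A: 4M 2B; cell block B: 0M 1B)
3. 2 bandits → cell block B.  (cell block A: 4M 0B; cell block B: 0M 3B)
4. 1 bandit ← cell block A.  (cell block A: 4M 1B; cell block B: 0M 2B)
5. 2 merchants → cell block B.  (cell block A: 2M 1B; cell block B: 2M 2B)
6. 1 bandit ← cell block A.  (cell block A: 2M 2B; cell block B: 2M 1B)
7. 1 merchant and 1 bandit → cell block B.  (cell block A: 1M 1B; cell block B: 3M 2B)
8. 1 merchant ← cell block A.  (cell block A: 2M 1B; cell block B: 2M 2B)
9. 1 merchant and 1 bandit → cell block B.  (cell block A: 1M 0B; cell block B: 3M 3B)
10. 1 bandit ← cell block A.  (cell block A: 1M 1B; cell block B: 3M 2B)
11. 1 merchant and 1 bandit → cell block B.  (cell block A: 0M 0B; cell block B: 4M 3B)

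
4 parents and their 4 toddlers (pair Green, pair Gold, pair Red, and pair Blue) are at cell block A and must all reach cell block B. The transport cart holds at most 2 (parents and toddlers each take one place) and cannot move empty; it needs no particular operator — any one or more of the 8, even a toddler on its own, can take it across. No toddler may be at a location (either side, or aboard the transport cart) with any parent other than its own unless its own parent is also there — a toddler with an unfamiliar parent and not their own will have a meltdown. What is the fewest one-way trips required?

impossible

Following every safe sequence of crossings from the start, the most of the 8 that can be at cell block B as the transport cart arrives there on crossings 1, 3, 5 is 2, 3, 4 respectively; the best ever achieved is 4 of 8.
From crossing 7 on, no configuration arises that was not already reachable earlier: only 44 distinct safe configurations (who is on which side, and where the transport cart is) can ever be reached, none of them has everyone across, and every continuation just revisits them. So no valid plan exists.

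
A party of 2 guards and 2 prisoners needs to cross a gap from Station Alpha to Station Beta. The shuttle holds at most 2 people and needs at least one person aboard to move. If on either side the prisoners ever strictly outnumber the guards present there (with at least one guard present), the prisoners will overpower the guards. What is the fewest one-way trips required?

Counting alone: each trip to Station Beta takes at most 2 across and each return brings at least 1 back, so after t trips out (and t−1 returns) at most 2t − (t−1) of the 4 are across; that first reaches 4 at t = 3, so at least 5 crossings are needed.
The plan below uses exactly 5 crossings, so it is optimal:
1. 2 prisoners → Station Beta.  (Station Alpha: 2G 0P; Station Beta: 0G 2P)
2. 1 prisoner ← Station Alpha.  (Station Alpha: 2G 1P; Station Beta: 0G 1P)
3. 2 guards → Station Beta.  (Station Alpha: 0G 1P; Station Beta: 2G 1P)
4. 1 prisoner ← Station Alpha.  (Station Alpha: 0G 2P; Station Beta: 2G 0P)
5. 2 prisoners → Station Beta.  (Station Alpha: 0G 0P; Station Beta: 2G 2P)

5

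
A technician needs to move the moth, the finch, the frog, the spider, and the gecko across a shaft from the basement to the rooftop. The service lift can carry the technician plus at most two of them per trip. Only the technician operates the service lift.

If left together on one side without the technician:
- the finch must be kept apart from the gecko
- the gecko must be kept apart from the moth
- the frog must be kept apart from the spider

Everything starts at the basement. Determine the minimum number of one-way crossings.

Counting alone: the technician can take at most 2 across per trip to the rooftop, so moving all 5 needs at least 3 loaded trips out, with a return between consecutive ones — at least 5 crossings.
The plan below uses exactly 5 crossings, so it is optimal:
1. Technician goes to the rooftop with the frog and the gecko.
2. Technician goes back to the basement alone.
3. Technician goes to the rooftop with the finch and the moth.
4. Technician goes back to the basement with the gecko.
5. Technician goes to the rooftop with the gecko and the spider.

5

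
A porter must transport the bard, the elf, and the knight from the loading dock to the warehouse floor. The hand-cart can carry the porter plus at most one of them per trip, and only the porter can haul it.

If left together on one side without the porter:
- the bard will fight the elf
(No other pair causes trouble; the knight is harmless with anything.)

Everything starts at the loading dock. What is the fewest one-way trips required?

Counting alone: the porter can take at most 1 across per trip to the warehouse floor, so moving all 3 needs at least 3 loaded trips out, with a return between consecutive ones — at least 5 crossings.
The plan below uses exactly 5 crossings, so it is optimal:
1. Porter goes to the warehouse floor with the bard.
2. Porter goes back to the loading dock alone.
3. Porter goes to the warehouse floor with the knight.
4. Porter goes back to the loading dock alone.
5. Porter goes to the warehouse floor with the elf.

5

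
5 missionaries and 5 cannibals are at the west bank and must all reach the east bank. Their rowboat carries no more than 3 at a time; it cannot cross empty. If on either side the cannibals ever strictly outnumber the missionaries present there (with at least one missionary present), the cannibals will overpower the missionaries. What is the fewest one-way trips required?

11

Counting alone: each trip to the east bank takes at most 3 across and each return brings at least 1 back, so after t trips out (and t−1 returns) at most 3t − (t−1) of the 10 are across; that first reaches 10 at t = 5, so at least 9 crossings are needed.
The safety rule pushes this higher. Following every safe sequence of crossings, the most of the 10 that can be at the east bank as the rowboat arrives there on crossing 9 is 9 — never all 10.
So no plan with fewer than 11 crossings exists, and this one achieves 11:
1. 2 cannibals → the east bank.  (the west bank: 5M 3C; the east bank: 0M 2C)
2. 1 cannibal ← the west bank.  (the west bank: 5M 4C; the east bank: 0M 1C)
3. 3 cannibals → the east bank.  (the west bank: 5M 1C; the east bank: 0M 4C)
4. 1 cannibal ← the west bank.  (the west bank: 5M 2C; the east bank: 0M 3C)
5. 3 missionaries → the east bank.  (the west bank: 2M 2C; the east bank: 3M 3C)
6. 1 missionary and 1 cannibal ← the west bank.  (the west bank: 3M 3C; the east bank: 2M 2C)
7. 3 missionaries → the east bank.  (the west bank: 0M 3C; the east bank: 5M 2C)
8. 1 cannibal ← the west bank.  (the west bank: 0M 4C; the east bank: 5M 1C)
9. 2 cannibals → the east bank.  (the west bank: 0M 2C; the east bank: 5M 3C)
10. 1 cannibal ← the west bank.  (the west bank: 0M 3C; the east bank: 5M 2C)
11. 3 cannibals → the east bank.  (the west bank: 0M 0C; the east bank: 5M 5C)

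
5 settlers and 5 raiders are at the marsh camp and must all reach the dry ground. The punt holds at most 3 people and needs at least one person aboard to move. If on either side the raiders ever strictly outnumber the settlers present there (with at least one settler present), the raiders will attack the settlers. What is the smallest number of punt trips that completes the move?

Counting alone: each trip to the dry ground takes at most 3 across and each return brings at least 1 back, so after t trips out (and t−1 returns) at most 3t − (t−1) of the 10 are across; that first reaches 10 at t = 5, so at least 9 crossings are needed.
The safety rule pushes this higher. Following every safe sequence of crossings, the most of the 10 that can be at the dry ground as the punt arrives there on crossing 9 is 9 — never all 10.
So no plan with fewer than 11 crossings exists, and this one achieves 11:
1. 2 raiders → the dry ground.  (the marsh camp: 5S 3R; the dry ground: 0S 2R)
2. 1 raider ← the marsh camp.  (the marsh camp: 5S 4R; the dry ground: 0S 1R)
3. 3 raiders → the dry ground.  (the marsh camp: 5S 1R; the dry ground: 0S 4R)
4. 1 raider ← the marsh camp.  (the marsh camp: 5S 2R; the dry ground: 0S 3R)
5. 3 settlers → the dry ground.  (the marsh camp: 2S 2R; the dry ground: 3S 3R)
6. 1 settler and 1 raider ← the marsh camp.  (the marsh camp: 3S 3R; the dry ground: 2S 2R)
7. 3 settlers → the dry ground.  (the marsh camp: 0S 3R; the dry ground: 5S 2R)
8. 1 raider ← the marsh camp.  (the marsh camp: 0S 4R; the dry ground: 5S 1R)
9. 2 raiders → the dry ground.  (the marsh camp: 0S 2R; the dry ground: 5S 3R)
10. 1 raider ← the marsh camp.  (the marsh camp: 0S 3R; the dry ground: 5S 2R)
11. 3 raiders → the dry ground.  (the marsh camp: 0S 0R; the dry ground: 5S 5R)

11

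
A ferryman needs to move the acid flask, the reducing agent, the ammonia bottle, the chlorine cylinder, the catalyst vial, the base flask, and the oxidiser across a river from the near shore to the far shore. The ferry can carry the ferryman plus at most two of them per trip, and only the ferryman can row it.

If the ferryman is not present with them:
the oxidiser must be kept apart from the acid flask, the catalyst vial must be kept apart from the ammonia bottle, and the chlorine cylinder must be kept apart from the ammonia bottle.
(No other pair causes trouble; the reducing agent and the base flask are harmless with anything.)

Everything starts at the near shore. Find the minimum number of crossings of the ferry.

7

Counting alone: the ferryman can take at most 2 across per trip to the far shore, so moving all 7 needs at least 4 loaded trips out, with a return between consecutive ones — at least 7 crossings.
The plan below uses exactly 7 crossings, so it is optimal:
1. Ferryman goes to the far shore with the acid flask and the ammonia bottle.  [the near shore: the base flask, the catalyst vial, the chlorine cylinder, the oxidiser, the reducing agent | the far shore: the acid flask, the ammonia bottle]
2. Ferryman goes back to the near shore alone.  [the near shore: the base flask, the catalyst vial, the chlorine cylinder, the oxidiser, the reducing agent | the far shore: the acid flask, the ammonia bottle]
3. Ferryman goes to the far shore with the chlorine cylinder and the reducing agent.  [the near shore: the base flask, the catalyst vial, the oxidiser | the far shore: the acid flask, the ammonia bottle, the chlorine cylinder, the reducing agent]
4. Ferryman goes back to the near shore with the ammonia bottle.  [the near shore: the ammonia bottle, the base flask, the catalyst vial, the oxidiser | the far shore: the acid flask, the chlorine cylinder, the reducing agent]
5. Ferryman goes to the far shore with the base flask and the catalyst vial.  [the near shore: the ammonia bottle, the oxidiser | the far shore: the acid flask, the base flask, the catalyst vial, the chlorine cylinder, the reducing agent]
6. Ferryman goes back to the near shore alone.  [the near shore: the ammonia bottle, the oxidiser | the far shore: the acid flask, the base flask, the catalyst vial, the chlorine cylinder, the reducing agent]
7. Ferryman goes to the far shore with the ammonia bottle and the oxidiser.  [the near shore: — | the far shore: the acid flask, the ammonia bottle, the base flask, the catalyst vial, the chlorine cylinder, the oxidiser, the reducing agent]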